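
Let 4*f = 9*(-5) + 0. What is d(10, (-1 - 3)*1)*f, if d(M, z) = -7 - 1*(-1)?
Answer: 135/2 ≈ 67.500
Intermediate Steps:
f = -45/4 (f = (9*(-5) + 0)/4 = (-45 + 0)/4 = (1/4)*(-45) = -45/4 ≈ -11.250)
d(M, z) = -6 (d(M, z) = -7 + 1 = -6)
d(10, (-1 - 3)*1)*f = -6*(-45/4) = 135/2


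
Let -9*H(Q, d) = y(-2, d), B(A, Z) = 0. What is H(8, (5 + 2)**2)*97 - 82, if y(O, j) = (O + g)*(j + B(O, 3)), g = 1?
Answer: 4015/9 ≈ 446.11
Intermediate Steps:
y(O, j) = j*(1 + O) (y(O, j) = (O + 1)*(j + 0) = (1 + O)*j = j*(1 + O))
H(Q, d) = d/9 (H(Q, d) = -d*(1 - 2)/9 = -d*(-1)/9 = -(-1)*d/9 = d/9)
H(8, (5 + 2)**2)*97 - 82 = ((5 + 2)**2/9)*97 - 82 = ((1/9)*7**2)*97 - 82 = ((1/9)*49)*97 - 82 = (49/9)*97 - 82 = 4753/9 - 82 = 4015/9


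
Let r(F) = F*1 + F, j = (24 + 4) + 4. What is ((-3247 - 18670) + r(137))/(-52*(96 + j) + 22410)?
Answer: -21643/15754 ≈ -1.3738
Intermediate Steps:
j = 32 (j = 28 + 4 = 32)
r(F) = 2*F (r(F) = F + F = 2*F)
((-3247 - 18670) + r(137))/(-52*(96 + j) + 22410) = ((-3247 - 18670) + 2*137)/(-52*(96 + 32) + 22410) = (-21917 + 274)/(-52*128 + 22410) = -21643/(-6656 + 22410) = -21643/15754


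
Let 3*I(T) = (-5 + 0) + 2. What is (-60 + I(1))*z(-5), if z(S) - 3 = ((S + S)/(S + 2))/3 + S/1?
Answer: 488/9 ≈ 54.222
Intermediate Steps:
z(S) = 3 + S + 2*S/(3*(2 + S)) (z(S) = 3 + (((S + S)/(S + 2))/3 + S/1) = 3 + (((2*S)/(2 + S))*(⅓) + S*1) = 3 + ((2*S/(2 + S))*(⅓) + S) = 3 + (2*S/(3*(2 + S)) + S) = 3 + (S + 2*S/(3*(2 + S))) = 3 + S + 2*S/(3*(2 + S)))
I(T) = -1 (I(T) = ((-5 + 0) + 2)/3 = (-5 + 2)/3 = (⅓)*(-3) = -1)
(-60 + I(1))*z(-5) = (-60 - 1)*((6 + (-5)² + (17/3)*(-5))/(2 - 5)) = -61*(6 + 25 - 85/3)/(-3) = -(-61)*8/(3*3) = -61*(-8/9) = 488/9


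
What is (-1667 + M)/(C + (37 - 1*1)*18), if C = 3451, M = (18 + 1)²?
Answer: -1306/4099 ≈ -0.31861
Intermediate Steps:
M = 361 (M = 19² = 361)
(-1667 + M)/(C + (37 - 1*1)*18) = (-1667 + 361)/(3451 + (37 - 1*1)*18) = -1306/(3451 + (37 - 1)*18) = -1306/(3451 + 36*18) = -1306/(3451 + 648) = -1306/4099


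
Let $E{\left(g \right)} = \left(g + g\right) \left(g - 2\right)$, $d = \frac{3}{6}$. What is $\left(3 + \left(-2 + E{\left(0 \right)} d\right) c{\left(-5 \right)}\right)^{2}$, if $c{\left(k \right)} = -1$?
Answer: $25$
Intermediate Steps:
$d = \frac{1}{2}$ ($d = 3 \cdot \frac{1}{6} = \frac{1}{2} \approx 0.5$)
$E{\left(g \right)} = 2 g \left(-2 + g\right)$
$\left(3 + \left(-2 + E{\left(0 \right)} d\right) c{\left(-5 \right)}\right)^{2} = \left(3 + \left(-2 + 2 \cdot 0 \left(-2 + 0\right) \frac{1}{2}\right) \left(-1\right)\right)^{2} = \left(3 + \left(-2 + 2 \cdot 0 \left(-2\right) \frac{1}{2}\right) \left(-1\right)\right)^{2} = \left(3 + \left(-2 + 0 \cdot \frac{1}{2}\right) \left(-1\right)\right)^{2} = \left(3 + \left(-2 + 0\right) \left(-1\right)\right)^{2} = \left(3 - -2\right)^{2} = \left(3 + 2\right)^{2} = 5^{2} = 25$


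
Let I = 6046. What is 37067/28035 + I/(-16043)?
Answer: 425166271/449765505 ≈ 0.94531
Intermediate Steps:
37067/28035 + I/(-16043) = 37067/28035 + 6046/(-16043) = 37067*(1/28035) + 6046*(-1/16043) = 37067/28035 - 6046/16043 = 425166271/449765505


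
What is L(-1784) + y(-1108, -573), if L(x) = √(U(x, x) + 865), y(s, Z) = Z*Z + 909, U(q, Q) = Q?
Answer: 329238 + I*√919 ≈ 3.2924e+5 + 30.315*I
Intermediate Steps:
y(s, Z) = 909 + Z² (y(s, Z) = Z² + 909 = 909 + Z²)
L(x) = √(865 + x) (L(x) = √(x + 865) = √(865 + x))
L(-1784) + y(-1108, -573) = √(865 - 1784) + (909 + (-573)²) = √(-919) + (909 + 328329) = I*√919 + 329238 = 329238 + I*√919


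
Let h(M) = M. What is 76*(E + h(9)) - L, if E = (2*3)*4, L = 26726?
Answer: -24218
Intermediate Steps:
E = 24 (E = 6*4 = 24)
76*(E + h(9)) - L = 76*(24 + 9) - 1*26726 = 76*33 - 26726 = 2508 - 26726 = -24218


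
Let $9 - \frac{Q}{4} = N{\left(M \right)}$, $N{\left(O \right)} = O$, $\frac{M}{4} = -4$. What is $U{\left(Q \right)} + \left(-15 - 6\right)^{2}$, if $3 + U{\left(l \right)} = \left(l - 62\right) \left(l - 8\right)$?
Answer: $3934$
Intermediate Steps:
$M = -16$ ($M = 4 \left(-4\right) = -16$)
$Q = 100$ ($Q = 36 - -64 = 36 + 64 = 100$)
$U{\left(l \right)} = -3 + \left(-62 + l\right) \left(-8 + l\right)$ ($U{\left(l \right)} = -3 + \left(l - 62\right) \left(l - 8\right) = -3 + \left(-62 + l\right) \left(-8 + l\right)$)
$U{\left(Q \right)} + \left(-15 - 6\right)^{2} = \left(493 + 100^{2} - 7000\right) + \left(-15 - 6\right)^{2} = \left(493 + 10000 - 7000\right) + \left(-21\right)^{2} = 3493 + 441 = 3934$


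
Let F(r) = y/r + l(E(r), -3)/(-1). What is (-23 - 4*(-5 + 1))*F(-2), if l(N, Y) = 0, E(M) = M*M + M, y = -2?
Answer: -7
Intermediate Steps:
E(M) = M + M**2 (E(M) = M**2 + M = M + M**2)
F(r) = -2/r (F(r) = -2/r + 0/(-1) = -2/r + 0*(-1) = -2/r + 0 = -2/r)
(-23 - 4*(-5 + 1))*F(-2) = (-23 - 4*(-5 + 1))*(-2/(-2)) = (-23 - 4*(-4))*(-2*(-1/2)) = (-23 + 16)*1 = -7*1 = -7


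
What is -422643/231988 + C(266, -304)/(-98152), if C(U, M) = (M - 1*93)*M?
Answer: -8685177935/2846260772 ≈ -3.0514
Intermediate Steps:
C(U, M) = M*(-93 + M) (C(U, M) = (M - 93)*M = (-93 + M)*M = M*(-93 + M))
-422643/231988 + C(266, -304)/(-98152) = -422643/231988 - 304*(-93 - 304)/(-98152) = -422643*1/231988 - 304*(-397)*(-1/98152) = -422643/231988 + 120688*(-1/98152) = -422643/231988 - 15086/12269 = -8685177935/2846260772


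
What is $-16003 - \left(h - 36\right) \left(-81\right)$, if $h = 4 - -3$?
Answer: $-18352$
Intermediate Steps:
$h = 7$ ($h = 4 + 3 = 7$)
$-16003 - \left(h - 36\right) \left(-81\right) = -16003 - \left(7 - 36\right) \left(-81\right) = -16003 - \left(-29\right) \left(-81\right) = -16003 - 2349 = -18352$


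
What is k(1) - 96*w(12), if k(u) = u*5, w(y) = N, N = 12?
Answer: -1147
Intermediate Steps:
w(y) = 12
k(u) = 5*u
k(1) - 96*w(12) = 5*1 - 96*12 = 5 - 1152 = -1147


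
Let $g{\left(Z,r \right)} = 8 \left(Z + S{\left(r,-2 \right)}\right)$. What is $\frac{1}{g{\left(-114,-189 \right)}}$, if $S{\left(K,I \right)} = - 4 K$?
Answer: $\frac{1}{5136} \approx 0.0001947$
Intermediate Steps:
$g{\left(Z,r \right)} = - 32 r + 8 Z$ ($g{\left(Z,r \right)} = 8 \left(Z - 4 r\right) = - 32 r + 8 Z$)
$\frac{1}{g{\left(-114,-189 \right)}} = \frac{1}{\left(-32\right) \left(-189\right) + 8 \left(-114\right)} = \frac{1}{6048 - 912} = \frac{1}{5136}$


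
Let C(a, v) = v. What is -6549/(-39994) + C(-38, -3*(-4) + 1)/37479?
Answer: 18920761/115302702 ≈ 0.16410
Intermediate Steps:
-6549/(-39994) + C(-38, -3*(-4) + 1)/37479 = -6549/(-39994) + (-3*(-4) + 1)/37479 = -6549*(-1/39994) + (12 + 1)*(1/37479) = 6549/39994 + 13*(1/37479) = 6549/39994 + 1/2883 = 18920761/115302702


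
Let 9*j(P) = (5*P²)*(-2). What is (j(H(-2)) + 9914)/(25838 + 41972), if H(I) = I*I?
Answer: 44533/305145 ≈ 0.14594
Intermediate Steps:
H(I) = I²
j(P) = -10*P²/9 (j(P) = ((5*P²)*(-2))/9 = (-10*P²)/9 = -10*P²/9)
(j(H(-2)) + 9914)/(25838 + 41972) = (-10*((-2)²)²/9 + 9914)/(25838 + 41972) = (-10/9*4² + 9914)/67810 = (-10/9*16 + 9914)*(1/67810) = (-160/9 + 9914)*(1/67810) = (89066/9)*(1/67810) = 44533/305145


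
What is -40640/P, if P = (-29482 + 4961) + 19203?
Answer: 20320/2659 ≈ 7.6420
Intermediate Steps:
P = -5318 (P = -24521 + 19203 = -5318)
-40640/P = -40640/(-5318) = -40640*(-1/5318) = 20320/2659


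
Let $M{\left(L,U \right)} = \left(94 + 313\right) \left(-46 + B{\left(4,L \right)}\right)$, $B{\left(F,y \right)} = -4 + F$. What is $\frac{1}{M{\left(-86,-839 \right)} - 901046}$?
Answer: $- \frac{1}{919768} \approx -1.0872 \cdot 10^{-6}$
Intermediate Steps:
$M{\left(L,U \right)} = -18722$ ($M{\left(L,U \right)} = \left(94 + 313\right) \left(-46 + \left(-4 + 4\right)\right) = 407 \left(-46 + 0\right) = 407 \left(-46\right) = -18722$)
$\frac{1}{M{\left(-86,-839 \right)} - 901046} = \frac{1}{-18722 - 901046} = \frac{1}{-919768} = - \frac{1}{919768}$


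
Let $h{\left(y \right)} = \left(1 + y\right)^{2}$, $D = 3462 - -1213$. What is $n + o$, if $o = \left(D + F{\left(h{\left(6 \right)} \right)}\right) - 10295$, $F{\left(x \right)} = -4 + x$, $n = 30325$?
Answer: $24750$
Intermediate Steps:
$D = 4675$ ($D = 3462 + 1213 = 4675$)
$o = -5575$ ($o = \left(4675 - \left(4 - \left(1 + 6\right)^{2}\right)\right) - 10295 = \left(4675 - \left(4 - 7^{2}\right)\right) - 10295 = \left(4675 + \left(-4 + 49\right)\right) - 10295 = \left(4675 + 45\right) - 10295 = 4720 - 10295 = -5575$)
$n + o = 30325 - 5575 = 24750$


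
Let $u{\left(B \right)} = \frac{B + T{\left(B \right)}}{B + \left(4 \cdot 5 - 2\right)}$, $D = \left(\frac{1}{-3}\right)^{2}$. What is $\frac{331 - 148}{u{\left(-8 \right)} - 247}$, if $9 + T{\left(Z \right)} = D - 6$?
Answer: $- \frac{8235}{11218} \approx -0.73409$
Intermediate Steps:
$D = \frac{1}{9}$ ($D = \left(- \frac{1}{3}\right)^{2} = \frac{1}{9} \approx 0.11111$)
$T{\left(Z \right)} = - \frac{134}{9}$ ($T{\left(Z \right)} = -9 + \left(\frac{1}{9} - 6\right) = -9 - \frac{53}{9} = - \frac{134}{9}$)
$u{\left(B \right)} = \frac{- \frac{134}{9} + B}{18 + B}$ ($u{\left(B \right)} = \frac{B - \frac{134}{9}}{B + \left(4 \cdot 5 - 2\right)} = \frac{- \frac{134}{9} + B}{B + \left(20 - 2\right)} = \frac{- \frac{134}{9} + B}{B + 18} = \frac{- \frac{134}{9} + B}{18 + B}$)
$\frac{331 - 148}{u{\left(-8 \right)} - 247} = \frac{331 - 148}{\frac{- \frac{134}{9} - 8}{18 - 8} - 247} = \frac{183}{\frac{1}{10} \left(- \frac{206}{9}\right) - 247} = \frac{183}{- \frac{103}{45} - 247} = \frac{183}{- \frac{11218}{45}} = 183 \left(- \frac{45}{11218}\right) = - \frac{8235}{11218}$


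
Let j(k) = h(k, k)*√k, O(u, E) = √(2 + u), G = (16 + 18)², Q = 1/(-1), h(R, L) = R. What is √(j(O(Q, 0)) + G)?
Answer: √1157 ≈ 34.015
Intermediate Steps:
Q = -1
G = 1156 (G = 34² = 1156)
j(k) = k^(3/2) (j(k) = k*√k = k^(3/2))
√(j(O(Q, 0)) + G) = √((√(2 - 1))^(3/2) + 1156) = √((√1)^(3/2) + 1156) = √(1^(3/2) + 1156) = √(1 + 1156) = √1157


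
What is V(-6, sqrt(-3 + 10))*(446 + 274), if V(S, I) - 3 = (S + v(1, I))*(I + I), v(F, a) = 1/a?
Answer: 3600 - 8640*sqrt(7) ≈ -19259.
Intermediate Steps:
V(S, I) = 3 + 2*I*(S + 1/I) (V(S, I) = 3 + (S + 1/I)*(I + I) = 3 + (S + 1/I)*(2*I) = 3 + 2*I*(S + 1/I))
V(-6, sqrt(-3 + 10))*(446 + 274) = (5 + 2*sqrt(-3 + 10)*(-6))*(446 + 274) = (5 + 2*sqrt(7)*(-6))*720 = (5 - 12*sqrt(7))*720 = 3600 - 8640*sqrt(7)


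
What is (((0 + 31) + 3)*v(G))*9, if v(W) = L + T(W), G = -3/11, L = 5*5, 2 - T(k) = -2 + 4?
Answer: 7650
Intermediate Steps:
T(k) = 0 (T(k) = 2 - (-2 + 4) = 2 - 1*2 = 2 - 2 = 0)
L = 25
G = -3/11 (G = -3*1/11 = -3/11 ≈ -0.27273)
v(W) = 25 (v(W) = 25 + 0 = 25)
(((0 + 31) + 3)*v(G))*9 = (((0 + 31) + 3)*25)*9 = ((31 + 3)*25)*9 = (34*25)*9 = 850*9 = 7650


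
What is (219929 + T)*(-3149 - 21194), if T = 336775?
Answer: -13551845472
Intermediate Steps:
(219929 + T)*(-3149 - 21194) = (219929 + 336775)*(-3149 - 21194) = 556704*(-24343) = -13551845472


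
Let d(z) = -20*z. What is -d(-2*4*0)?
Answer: 0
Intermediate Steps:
-d(-2*4*0) = -(-20)*-2*4*0 = -(-20)*(-8*0) = -(-20)*0 = -1*0 = 0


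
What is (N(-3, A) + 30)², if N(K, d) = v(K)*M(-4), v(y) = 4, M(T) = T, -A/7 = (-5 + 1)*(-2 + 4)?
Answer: 196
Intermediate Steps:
A = 56 (A = -7*(-5 + 1)*(-2 + 4) = -(-28)*2 = -7*(-8) = 56)
N(K, d) = -16 (N(K, d) = 4*(-4) = -16)
(N(-3, A) + 30)² = (-16 + 30)² = 14² = 196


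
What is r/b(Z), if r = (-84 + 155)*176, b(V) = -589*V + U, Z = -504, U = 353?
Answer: 1136/27019 ≈ 0.042044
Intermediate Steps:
b(V) = 353 - 589*V (b(V) = -589*V + 353 = 353 - 589*V)
r = 12496 (r = 71*176 = 12496)
r/b(Z) = 12496/(353 - 589*(-504)) = 12496/(353 + 296856) = 12496/297209 = 12496*(1/297209) = 1136/27019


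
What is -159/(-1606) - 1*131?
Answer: -210227/1606 ≈ -130.90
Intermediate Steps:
-159/(-1606) - 1*131 = -159*(-1/1606) - 131 = 159/1606 - 131 = -210227/1606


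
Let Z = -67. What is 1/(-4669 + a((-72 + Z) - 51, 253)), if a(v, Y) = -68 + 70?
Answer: -1/4667 ≈ -0.00021427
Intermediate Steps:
a(v, Y) = 2
1/(-4669 + a((-72 + Z) - 51, 253)) = 1/(-4669 + 2) = 1/(-4667) = -1/4667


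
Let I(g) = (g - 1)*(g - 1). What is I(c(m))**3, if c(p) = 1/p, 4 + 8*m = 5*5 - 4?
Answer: 531441/24137569 ≈ 0.022017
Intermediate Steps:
m = 17/8 (m = -1/2 + (5*5 - 4)/8 = -1/2 + (25 - 4)/8 = -1/2 + (1/8)*21 = -1/2 + 21/8 = 17/8 ≈ 2.1250)
c(p) = 1/p
I(g) = (-1 + g)**2 (I(g) = (-1 + g)*(-1 + g) = (-1 + g)**2)
I(c(m))**3 = ((-1 + 1/(17/8))**2)**3 = ((-1 + 8/17)**2)**3 = ((-9/17)**2)**3 = (81/289)**3 = 531441/24137569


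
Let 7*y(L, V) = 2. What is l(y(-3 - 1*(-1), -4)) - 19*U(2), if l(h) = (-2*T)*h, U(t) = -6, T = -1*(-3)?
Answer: 786/7 ≈ 112.29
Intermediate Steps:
T = 3
y(L, V) = 2/7 (y(L, V) = (⅐)*2 = 2/7)
l(h) = -6*h (l(h) = (-2*3)*h = -6*h)
l(y(-3 - 1*(-1), -4)) - 19*U(2) = -6*2/7 - 19*(-6) = -12/7 + 114 = 786/7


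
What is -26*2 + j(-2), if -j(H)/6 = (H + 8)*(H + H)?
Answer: 92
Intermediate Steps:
j(H) = -12*H*(8 + H) (j(H) = -6*(H + 8)*(H + H) = -6*(8 + H)*2*H = -12*H*(8 + H))
-26*2 + j(-2) = -26*2 - 12*(-2)*(8 - 2) = -52 - 12*(-2)*6 = -52 + 144 = 92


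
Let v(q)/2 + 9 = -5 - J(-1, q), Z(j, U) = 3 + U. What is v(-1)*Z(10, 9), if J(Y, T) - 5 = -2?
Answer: -408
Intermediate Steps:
J(Y, T) = 3 (J(Y, T) = 5 - 2 = 3)
v(q) = -34 (v(q) = -18 + 2*(-5 - 1*3) = -18 + 2*(-5 - 3) = -18 + 2*(-8) = -18 - 16 = -34)
v(-1)*Z(10, 9) = -34*(3 + 9) = -34*12 = -408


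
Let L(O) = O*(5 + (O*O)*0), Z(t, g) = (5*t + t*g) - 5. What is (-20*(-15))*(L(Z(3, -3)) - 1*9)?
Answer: -1200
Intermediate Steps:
Z(t, g) = -5 + 5*t + g*t (Z(t, g) = (5*t + g*t) - 5 = -5 + 5*t + g*t)
L(O) = 5*O (L(O) = O*(5 + O²*0) = O*(5 + 0) = O*5 = 5*O)
(-20*(-15))*(L(Z(3, -3)) - 1*9) = (-20*(-15))*(5*(-5 + 5*3 - 3*3) - 1*9) = 300*(5*(-5 + 15 - 9) - 9) = 300*(5*1 - 9) = 300*(5 - 9) = 300*(-4) = -1200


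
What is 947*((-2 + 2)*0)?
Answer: 0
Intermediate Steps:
947*((-2 + 2)*0) = 947*(0*0) = 947*0 = 0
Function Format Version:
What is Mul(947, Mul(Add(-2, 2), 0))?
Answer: 0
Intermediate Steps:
Mul(947, Mul(Add(-2, 2), 0)) = Mul(947, Mul(0, 0)) = Mul(947, 0) = 0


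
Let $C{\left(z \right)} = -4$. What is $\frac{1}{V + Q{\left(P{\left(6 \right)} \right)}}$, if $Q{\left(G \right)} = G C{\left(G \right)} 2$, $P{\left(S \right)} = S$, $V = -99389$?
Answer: $- \frac{1}{99437} \approx -1.0057 \cdot 10^{-5}$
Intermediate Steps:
$Q{\left(G \right)} = - 8 G$ ($Q{\left(G \right)} = G \left(-4\right) 2 = - 4 G 2 = - 8 G$)
$\frac{1}{V + Q{\left(P{\left(6 \right)} \right)}} = \frac{1}{-99389 - 48} = \frac{1}{-99437} = - \frac{1}{99437}$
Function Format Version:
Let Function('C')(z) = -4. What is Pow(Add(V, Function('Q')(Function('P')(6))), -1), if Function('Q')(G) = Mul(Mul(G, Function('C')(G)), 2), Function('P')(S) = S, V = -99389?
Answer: Rational(-1, 99437) ≈ -1.0057e-5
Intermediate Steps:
Function('Q')(G) = Mul(-8, G) (Function('Q')(G) = Mul(Mul(G, -4), 2) = Mul(Mul(-4, G), 2) = Mul(-8, G))
Pow(Add(V, Function('Q')(Function('P')(6))), -1) = Pow(Add(-99389, Mul(-8, 6)), -1) = Pow(Add(-99389, -48), -1) = Pow(-99437, -1) = Rational(-1, 99437)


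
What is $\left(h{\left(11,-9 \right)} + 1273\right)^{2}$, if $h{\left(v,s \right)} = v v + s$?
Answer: $1918225$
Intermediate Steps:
$h{\left(v,s \right)} = s + v^{2}$ ($h{\left(v,s \right)} = v^{2} + s = s + v^{2}$)
$\left(h{\left(11,-9 \right)} + 1273\right)^{2} = \left(\left(-9 + 11^{2}\right) + 1273\right)^{2} = \left(\left(-9 + 121\right) + 1273\right)^{2} = \left(112 + 1273\right)^{2} = 1385^{2} = 1918225$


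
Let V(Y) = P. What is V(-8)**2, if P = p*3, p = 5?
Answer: 225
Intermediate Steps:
P = 15 (P = 5*3 = 15)
V(Y) = 15
V(-8)**2 = 15**2 = 225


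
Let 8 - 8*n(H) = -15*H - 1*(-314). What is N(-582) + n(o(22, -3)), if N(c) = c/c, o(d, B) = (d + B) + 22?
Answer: 317/8 ≈ 39.625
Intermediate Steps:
o(d, B) = 22 + B + d (o(d, B) = (B + d) + 22 = 22 + B + d)
n(H) = -153/4 + 15*H/8 (n(H) = 1 - (-15*H - 1*(-314))/8 = 1 - (-15*H + 314)/8 = 1 - (314 - 15*H)/8 = 1 + (-157/4 + 15*H/8) = -153/4 + 15*H/8)
N(c) = 1
N(-582) + n(o(22, -3)) = 1 + (-153/4 + 15*(22 - 3 + 22)/8) = 1 + (-153/4 + (15/8)*41) = 1 + (-153/4 + 615/8) = 1 + 309/8 = 317/8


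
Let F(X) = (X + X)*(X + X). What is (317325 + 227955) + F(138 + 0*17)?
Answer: 621456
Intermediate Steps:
F(X) = 4*X² (F(X) = (2*X)*(2*X) = 4*X²)
(317325 + 227955) + F(138 + 0*17) = (317325 + 227955) + 4*(138 + 0*17)² = 545280 + 4*(138 + 0)² = 545280 + 4*138² = 545280 + 4*19044 = 545280 + 76176 = 621456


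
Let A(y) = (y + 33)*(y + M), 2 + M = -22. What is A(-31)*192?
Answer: -21120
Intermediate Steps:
M = -24 (M = -2 - 22 = -24)
A(y) = (-24 + y)*(33 + y) (A(y) = (y + 33)*(y - 24) = (33 + y)*(-24 + y) = (-24 + y)*(33 + y))
A(-31)*192 = (-792 + (-31)² + 9*(-31))*192 = (-792 + 961 - 279)*192 = -110*192 = -21120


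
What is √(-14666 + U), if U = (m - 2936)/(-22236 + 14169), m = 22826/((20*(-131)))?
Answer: I*√1637825302883129190/10567770 ≈ 121.1*I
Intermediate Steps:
m = -11413/1310 (m = 22826/(-2620) = 22826*(-1/2620) = -11413/1310 ≈ -8.7122)
U = 3857573/10567770 (U = (-11413/1310 - 2936)/(-22236 + 14169) = -3857573/1310/(-8067) = -3857573/1310*(-1/8067) = 3857573/10567770 ≈ 0.36503)
√(-14666 + U) = √(-14666 + 3857573/10567770) = √(-154983057247/10567770) = I*√1637825302883129190/10567770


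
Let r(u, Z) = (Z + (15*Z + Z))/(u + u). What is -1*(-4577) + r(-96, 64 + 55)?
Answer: 876761/192 ≈ 4566.5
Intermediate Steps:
r(u, Z) = 17*Z/(2*u) (r(u, Z) = (Z + 16*Z)/((2*u)) = (17*Z)*(1/(2*u)) = 17*Z/(2*u))
-1*(-4577) + r(-96, 64 + 55) = -1*(-4577) + (17/2)*(64 + 55)/(-96) = 4577 + (17/2)*119*(-1/96) = 4577 - 2023/192 = 876761/192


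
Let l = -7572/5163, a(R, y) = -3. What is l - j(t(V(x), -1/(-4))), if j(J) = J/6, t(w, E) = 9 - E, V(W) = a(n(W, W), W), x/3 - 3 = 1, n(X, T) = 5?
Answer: -120811/41304 ≈ -2.9249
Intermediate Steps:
x = 12 (x = 9 + 3*1 = 9 + 3 = 12)
V(W) = -3
j(J) = J/6 (j(J) = J*(1/6) = J/6)
l = -2524/1721 (l = -7572*1/5163 = -2524/1721 ≈ -1.4666)
l - j(t(V(x), -1/(-4))) = -2524/1721 - (9 - (-1)/(-4))/6 = -2524/1721 - (9 - (-1)*(-1)/4)/6 = -2524/1721 - (9 - 1*1/4)/6 = -2524/1721 - (9 - 1/4)/6 = -2524/1721 - 35/(6*4) = -2524/1721 - 1*35/24 = -2524/1721 - 35/24 = -120811/41304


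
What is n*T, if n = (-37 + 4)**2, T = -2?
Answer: -2178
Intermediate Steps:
n = 1089 (n = (-33)**2 = 1089)
n*T = 1089*(-2) = -2178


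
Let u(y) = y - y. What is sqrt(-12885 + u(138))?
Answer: I*sqrt(12885) ≈ 113.51*I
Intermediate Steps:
u(y) = 0
sqrt(-12885 + u(138)) = sqrt(-12885 + 0) = sqrt(-12885) = I*sqrt(12885)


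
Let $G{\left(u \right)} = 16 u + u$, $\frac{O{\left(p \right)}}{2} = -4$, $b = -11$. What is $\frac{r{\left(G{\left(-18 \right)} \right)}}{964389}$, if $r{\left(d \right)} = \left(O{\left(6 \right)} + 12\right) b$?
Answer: $- \frac{44}{964389} \approx -4.5625 \cdot 10^{-5}$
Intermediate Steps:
$O{\left(p \right)} = -8$ ($O{\left(p \right)} = 2 \left(-4\right) = -8$)
$G{\left(u \right)} = 17 u$
$r{\left(d \right)} = -44$ ($r{\left(d \right)} = \left(-8 + 12\right) \left(-11\right) = 4 \left(-11\right) = -44$)
$\frac{r{\left(G{\left(-18 \right)} \right)}}{964389} = - \frac{44}{964389}$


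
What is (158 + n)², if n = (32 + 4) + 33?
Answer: 51529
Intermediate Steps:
n = 69 (n = 36 + 33 = 69)
(158 + n)² = (158 + 69)² = 227² = 51529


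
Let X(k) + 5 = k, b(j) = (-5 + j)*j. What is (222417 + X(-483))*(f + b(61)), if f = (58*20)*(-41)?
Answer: -9796833776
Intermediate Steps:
b(j) = j*(-5 + j)
X(k) = -5 + k
f = -47560 (f = 1160*(-41) = -47560)
(222417 + X(-483))*(f + b(61)) = (222417 + (-5 - 483))*(-47560 + 61*(-5 + 61)) = (222417 - 488)*(-47560 + 61*56) = 221929*(-47560 + 3416) = 221929*(-44144) = -9796833776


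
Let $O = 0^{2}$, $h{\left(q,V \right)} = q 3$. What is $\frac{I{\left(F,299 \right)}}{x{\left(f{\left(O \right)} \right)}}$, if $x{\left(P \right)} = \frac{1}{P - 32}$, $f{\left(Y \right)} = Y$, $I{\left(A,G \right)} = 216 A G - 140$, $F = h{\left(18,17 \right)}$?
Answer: $-111596672$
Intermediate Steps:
$h{\left(q,V \right)} = 3 q$
$F = 54$ ($F = 3 \cdot 18 = 54$)
$O = 0$
$I{\left(A,G \right)} = -140 + 216 A G$ ($I{\left(A,G \right)} = 216 A G - 140 = -140 + 216 A G$)
$x{\left(P \right)} = \frac{1}{-32 + P}$
$\frac{I{\left(F,299 \right)}}{x{\left(f{\left(O \right)} \right)}} = \frac{-140 + 216 \cdot 54 \cdot 299}{\frac{1}{-32 + 0}} = \frac{-140 + 3487536}{\frac{1}{-32}} = \frac{3487396}{- \frac{1}{32}} = 3487396 \left(-32\right) = -111596672$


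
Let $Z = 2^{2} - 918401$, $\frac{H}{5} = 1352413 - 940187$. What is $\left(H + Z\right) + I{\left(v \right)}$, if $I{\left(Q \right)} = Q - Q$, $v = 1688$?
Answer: $1142733$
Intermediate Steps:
$H = 2061130$ ($H = 5 \left(1352413 - 940187\right) = 5 \cdot 412226 = 2061130$)
$Z = -918397$ ($Z = 4 - 918401 = -918397$)
$I{\left(Q \right)} = 0$
$\left(H + Z\right) + I{\left(v \right)} = \left(2061130 - 918397\right) + 0 = 1142733 + 0 = 1142733$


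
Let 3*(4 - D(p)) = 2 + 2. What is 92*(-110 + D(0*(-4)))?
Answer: -29624/3 ≈ -9874.7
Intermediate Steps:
D(p) = 8/3 (D(p) = 4 - (2 + 2)/3 = 4 - 1/3*4 = 4 - 4/3 = 8/3)
92*(-110 + D(0*(-4))) = 92*(-110 + 8/3) = 92*(-322/3) = -29624/3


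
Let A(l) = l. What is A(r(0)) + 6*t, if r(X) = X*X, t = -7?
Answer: -42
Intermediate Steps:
r(X) = X²
A(r(0)) + 6*t = 0² + 6*(-7) = 0 - 42 = -42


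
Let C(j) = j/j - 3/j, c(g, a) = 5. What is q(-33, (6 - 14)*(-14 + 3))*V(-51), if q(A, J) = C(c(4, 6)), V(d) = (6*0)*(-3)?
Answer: 0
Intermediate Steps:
V(d) = 0 (V(d) = 0*(-3) = 0)
C(j) = 1 - 3/j
q(A, J) = 2/5 (q(A, J) = (-3 + 5)/5 = (1/5)*2 = 2/5)
q(-33, (6 - 14)*(-14 + 3))*V(-51) = (2/5)*0 = 0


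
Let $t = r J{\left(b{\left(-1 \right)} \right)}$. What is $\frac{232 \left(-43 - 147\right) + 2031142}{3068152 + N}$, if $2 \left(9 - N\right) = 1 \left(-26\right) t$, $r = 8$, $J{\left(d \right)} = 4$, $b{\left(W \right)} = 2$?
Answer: $\frac{662354}{1022859} \approx 0.64755$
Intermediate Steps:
$t = 32$ ($t = 8 \cdot 4 = 32$)
$N = 425$ ($N = 9 - \frac{1 \left(-26\right) 32}{2} = 9 - \frac{\left(-26\right) 32}{2} = 9 - -416 = 9 + 416 = 425$)
$\frac{232 \left(-43 - 147\right) + 2031142}{3068152 + N} = \frac{232 \left(-43 - 147\right) + 2031142}{3068152 + 425} = \frac{232 \left(-190\right) + 2031142}{3068577} = \left(-44080 + 2031142\right) \frac{1}{3068577} = 1987062 \cdot \frac{1}{3068577} = \frac{662354}{1022859}$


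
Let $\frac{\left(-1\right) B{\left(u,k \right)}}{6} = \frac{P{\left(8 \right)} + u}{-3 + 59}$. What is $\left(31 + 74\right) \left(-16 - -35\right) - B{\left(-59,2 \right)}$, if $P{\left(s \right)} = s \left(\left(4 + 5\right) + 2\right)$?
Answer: $\frac{55947}{28} \approx 1998.1$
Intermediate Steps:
$P{\left(s \right)} = 11 s$ ($P{\left(s \right)} = s \left(9 + 2\right) = s 11 = 11 s$)
$B{\left(u,k \right)} = - \frac{66}{7} - \frac{3 u}{28}$ ($B{\left(u,k \right)} = - 6 \frac{11 \cdot 8 + u}{-3 + 59} = - 6 \frac{88 + u}{56} = - 6 \left(88 + u\right) \frac{1}{56} = - 6 \left(\frac{11}{7} + \frac{u}{56}\right) = - \frac{66}{7} - \frac{3 u}{28}$)
$\left(31 + 74\right) \left(-16 - -35\right) - B{\left(-59,2 \right)} = \left(31 + 74\right) \left(-16 - -35\right) - \left(- \frac{66}{7} - - \frac{177}{28}\right) = 105 \left(-16 + 35\right) - \left(- \frac{66}{7} + \frac{177}{28}\right) = 105 \cdot 19 - - \frac{87}{28} = 1995 + \frac{87}{28} = \frac{55947}{28}$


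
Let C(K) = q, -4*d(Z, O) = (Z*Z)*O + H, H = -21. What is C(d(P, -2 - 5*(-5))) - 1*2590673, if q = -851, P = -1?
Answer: -2591524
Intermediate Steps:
d(Z, O) = 21/4 - O*Z²/4 (d(Z, O) = -((Z*Z)*O - 21)/4 = -(Z²*O - 21)/4 = -(O*Z² - 21)/4 = -(-21 + O*Z²)/4 = 21/4 - O*Z²/4)
C(K) = -851
C(d(P, -2 - 5*(-5))) - 1*2590673 = -851 - 1*2590673 = -851 - 2590673 = -2591524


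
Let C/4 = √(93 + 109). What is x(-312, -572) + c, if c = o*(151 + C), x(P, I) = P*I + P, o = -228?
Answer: 143724 - 912*√202 ≈ 1.3076e+5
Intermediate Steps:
C = 4*√202 (C = 4*√(93 + 109) = 4*√202 ≈ 56.851)
x(P, I) = P + I*P (x(P, I) = I*P + P = P + I*P)
c = -34428 - 912*√202 (c = -228*(151 + 4*√202) = -34428 - 912*√202 ≈ -47390.)
x(-312, -572) + c = -312*(1 - 572) + (-34428 - 912*√202) = -312*(-571) + (-34428 - 912*√202) = 178152 + (-34428 - 912*√202) = 143724 - 912*√202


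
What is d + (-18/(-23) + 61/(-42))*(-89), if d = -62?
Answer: -2309/966 ≈ -2.3903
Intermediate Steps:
d + (-18/(-23) + 61/(-42))*(-89) = -62 + (-18/(-23) + 61/(-42))*(-89) = -62 + (-18*(-1/23) + 61*(-1/42))*(-89) = -62 + (18/23 - 61/42)*(-89) = -62 - 647/966*(-89) = -62 + 57583/966 = -2309/966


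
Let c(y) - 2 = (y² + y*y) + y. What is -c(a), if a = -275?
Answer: -150977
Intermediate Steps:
c(y) = 2 + y + 2*y² (c(y) = 2 + ((y² + y*y) + y) = 2 + ((y² + y²) + y) = 2 + (2*y² + y) = 2 + (y + 2*y²) = 2 + y + 2*y²)
-c(a) = -(2 - 275 + 2*(-275)²) = -(2 - 275 + 2*75625) = -(2 - 275 + 151250) = -1*150977 = -150977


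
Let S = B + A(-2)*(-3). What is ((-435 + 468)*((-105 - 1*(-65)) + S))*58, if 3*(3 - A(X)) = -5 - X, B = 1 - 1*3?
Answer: -103356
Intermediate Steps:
B = -2 (B = 1 - 3 = -2)
A(X) = 14/3 + X/3 (A(X) = 3 - (-5 - X)/3 = 3 + (5/3 + X/3) = 14/3 + X/3)
S = -14 (S = -2 + (14/3 + (1/3)*(-2))*(-3) = -2 + (14/3 - 2/3)*(-3) = -2 + 4*(-3) = -2 - 12 = -14)
((-435 + 468)*((-105 - 1*(-65)) + S))*58 = ((-435 + 468)*((-105 - 1*(-65)) - 14))*58 = (33*((-105 + 65) - 14))*58 = (33*(-40 - 14))*58 = (33*(-54))*58 = -1782*58 = -103356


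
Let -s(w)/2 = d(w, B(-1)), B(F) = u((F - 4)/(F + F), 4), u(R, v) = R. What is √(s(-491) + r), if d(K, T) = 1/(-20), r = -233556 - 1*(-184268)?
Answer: I*√4928790/10 ≈ 222.01*I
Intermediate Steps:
r = -49288 (r = -233556 + 184268 = -49288)
B(F) = (-4 + F)/(2*F) (B(F) = (F - 4)/(F + F) = (-4 + F)/((2*F)) = (-4 + F)*(1/(2*F)) = (-4 + F)/(2*F))
d(K, T) = -1/20
s(w) = ⅒ (s(w) = -2*(-1/20) = ⅒)
√(s(-491) + r) = √(⅒ - 49288) = √(-492879/10) = I*√4928790/10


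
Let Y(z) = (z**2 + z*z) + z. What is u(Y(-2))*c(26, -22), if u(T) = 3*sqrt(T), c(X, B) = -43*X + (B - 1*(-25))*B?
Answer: -3552*sqrt(6) ≈ -8700.6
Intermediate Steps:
Y(z) = z + 2*z**2 (Y(z) = (z**2 + z**2) + z = 2*z**2 + z = z + 2*z**2)
c(X, B) = -43*X + B*(25 + B) (c(X, B) = -43*X + (B + 25)*B = -43*X + (25 + B)*B = -43*X + B*(25 + B))
u(Y(-2))*c(26, -22) = (3*sqrt(-2*(1 + 2*(-2))))*((-22)**2 - 43*26 + 25*(-22)) = (3*sqrt(-2*(1 - 4)))*(484 - 1118 - 550) = (3*sqrt(-2*(-3)))*(-1184) = (3*sqrt(6))*(-1184) = -3552*sqrt(6)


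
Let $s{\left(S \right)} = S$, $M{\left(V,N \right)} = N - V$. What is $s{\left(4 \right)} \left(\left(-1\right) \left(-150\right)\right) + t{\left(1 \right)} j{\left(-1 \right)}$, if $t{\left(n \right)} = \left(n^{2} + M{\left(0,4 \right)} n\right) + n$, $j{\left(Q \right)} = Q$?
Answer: $594$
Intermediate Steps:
$t{\left(n \right)} = n^{2} + 5 n$ ($t{\left(n \right)} = \left(n^{2} + \left(4 - 0\right) n\right) + n = \left(n^{2} + \left(4 + 0\right) n\right) + n = \left(n^{2} + 4 n\right) + n = n^{2} + 5 n$)
$s{\left(4 \right)} \left(\left(-1\right) \left(-150\right)\right) + t{\left(1 \right)} j{\left(-1 \right)} = 4 \left(\left(-1\right) \left(-150\right)\right) + 1 \left(5 + 1\right) \left(-1\right) = 4 \cdot 150 + 1 \cdot 6 \left(-1\right) = 600 + 6 \left(-1\right) = 600 - 6 = 594$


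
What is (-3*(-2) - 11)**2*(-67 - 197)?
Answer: -6600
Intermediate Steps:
(-3*(-2) - 11)**2*(-67 - 197) = (6 - 11)**2*(-264) = (-5)**2*(-264) = 25*(-264) = -6600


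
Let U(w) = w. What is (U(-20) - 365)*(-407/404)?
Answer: 156695/404 ≈ 387.86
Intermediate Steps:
(U(-20) - 365)*(-407/404) = (-20 - 365)*(-407/404) = -(-156695)/404 = -385*(-407/404) = 156695/404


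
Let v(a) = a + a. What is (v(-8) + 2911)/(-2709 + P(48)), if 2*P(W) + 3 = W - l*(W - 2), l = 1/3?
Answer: -3474/3233 ≈ -1.0745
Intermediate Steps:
l = 1/3 (l = 1*(1/3) = 1/3 ≈ 0.33333)
v(a) = 2*a
P(W) = -7/6 + W/3 (P(W) = -3/2 + (W - (W - 2)/3)/2 = -3/2 + (W - (-2 + W)/3)/2 = -3/2 + (W - (-2/3 + W/3))/2 = -3/2 + (W + (2/3 - W/3))/2 = -3/2 + (2/3 + 2*W/3)/2 = -3/2 + (1/3 + W/3) = -7/6 + W/3)
(v(-8) + 2911)/(-2709 + P(48)) = (2*(-8) + 2911)/(-2709 + (-7/6 + (1/3)*48)) = (-16 + 2911)/(-2709 + (-7/6 + 16)) = 2895/(-2709 + 89/6) = 2895/(-16165/6) = 2895*(-6/16165) = -3474/3233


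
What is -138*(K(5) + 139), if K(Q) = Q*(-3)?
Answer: -17112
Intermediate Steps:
K(Q) = -3*Q
-138*(K(5) + 139) = -138*(-3*5 + 139) = -138*(-15 + 139) = -138*124 = -17112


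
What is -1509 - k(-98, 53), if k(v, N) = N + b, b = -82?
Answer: -1480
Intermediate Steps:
k(v, N) = -82 + N (k(v, N) = N - 82 = -82 + N)
-1509 - k(-98, 53) = -1509 - (-82 + 53) = -1509 - 1*(-29) = -1509 + 29 = -1480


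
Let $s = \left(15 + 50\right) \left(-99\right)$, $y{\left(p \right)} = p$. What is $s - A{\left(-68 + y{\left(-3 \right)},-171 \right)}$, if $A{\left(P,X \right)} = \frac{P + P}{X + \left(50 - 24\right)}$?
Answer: $- \frac{933217}{145} \approx -6436.0$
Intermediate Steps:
$s = -6435$ ($s = 65 \left(-99\right) = -6435$)
$A{\left(P,X \right)} = \frac{2 P}{26 + X}$ ($A{\left(P,X \right)} = \frac{2 P}{X + 26} = \frac{2 P}{26 + X}$)
$s - A{\left(-68 + y{\left(-3 \right)},-171 \right)} = -6435 - \frac{2 \left(-68 - 3\right)}{26 - 171} = -6435 - 2 \left(-71\right) \frac{1}{-145} = -6435 - 2 \left(-71\right) \left(- \frac{1}{145}\right) = -6435 - \frac{142}{145} = - \frac{933217}{145}$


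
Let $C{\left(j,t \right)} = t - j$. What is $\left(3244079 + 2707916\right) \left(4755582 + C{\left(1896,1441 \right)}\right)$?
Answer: $28302492128365$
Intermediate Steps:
$\left(3244079 + 2707916\right) \left(4755582 + C{\left(1896,1441 \right)}\right) = \left(3244079 + 2707916\right) \left(4755582 + \left(1441 - 1896\right)\right) = 5951995 \left(4755582 + \left(1441 - 1896\right)\right) = 5951995 \left(4755582 - 455\right) = 5951995 \cdot 4755127 = 28302492128365$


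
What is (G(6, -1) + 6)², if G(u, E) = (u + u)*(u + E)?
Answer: 4356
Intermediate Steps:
G(u, E) = 2*u*(E + u) (G(u, E) = (2*u)*(E + u) = 2*u*(E + u))
(G(6, -1) + 6)² = (2*6*(-1 + 6) + 6)² = (2*6*5 + 6)² = (60 + 6)² = 66² = 4356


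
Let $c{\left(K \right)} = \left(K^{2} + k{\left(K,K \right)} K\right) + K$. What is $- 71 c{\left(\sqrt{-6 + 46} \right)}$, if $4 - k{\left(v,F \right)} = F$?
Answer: $- 710 \sqrt{10} \approx -2245.2$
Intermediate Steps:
$k{\left(v,F \right)} = 4 - F$
$c{\left(K \right)} = K + K^{2} + K \left(4 - K\right)$ ($c{\left(K \right)} = \left(K^{2} + \left(4 - K\right) K\right) + K = \left(K^{2} + K \left(4 - K\right)\right) + K = K + K^{2} + K \left(4 - K\right)$)
$- 71 c{\left(\sqrt{-6 + 46} \right)} = - 71 \cdot 5 \sqrt{-6 + 46} = - 71 \cdot 5 \sqrt{40} = - 71 \cdot 5 \cdot 2 \sqrt{10} = - 71 \cdot 10 \sqrt{10} = - 710 \sqrt{10}$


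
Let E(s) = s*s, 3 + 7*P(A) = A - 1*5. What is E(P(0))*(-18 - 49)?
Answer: -4288/49 ≈ -87.510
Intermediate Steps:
P(A) = -8/7 + A/7 (P(A) = -3/7 + (A - 1*5)/7 = -3/7 + (A - 5)/7 = -3/7 + (-5 + A)/7 = -3/7 + (-5/7 + A/7) = -8/7 + A/7)
E(s) = s²
E(P(0))*(-18 - 49) = (-8/7 + (⅐)*0)²*(-18 - 49) = (-8/7 + 0)²*(-67) = (-8/7)²*(-67) = (64/49)*(-67) = -4288/49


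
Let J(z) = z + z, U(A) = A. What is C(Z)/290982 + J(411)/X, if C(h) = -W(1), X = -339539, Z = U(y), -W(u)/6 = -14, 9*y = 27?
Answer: -44618080/16466622883 ≈ -0.0027096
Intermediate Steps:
y = 3 (y = (⅑)*27 = 3)
W(u) = 84 (W(u) = -6*(-14) = 84)
Z = 3
C(h) = -84 (C(h) = -1*84 = -84)
J(z) = 2*z
C(Z)/290982 + J(411)/X = -84/290982 + (2*411)/(-339539) = -84*1/290982 + 822*(-1/339539) = -14/48497 - 822/339539 = -44618080/16466622883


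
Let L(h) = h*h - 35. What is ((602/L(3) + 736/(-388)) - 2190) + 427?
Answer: -2254732/1261 ≈ -1788.1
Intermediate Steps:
L(h) = -35 + h² (L(h) = h² - 35 = -35 + h²)
((602/L(3) + 736/(-388)) - 2190) + 427 = ((602/(-35 + 3²) + 736/(-388)) - 2190) + 427 = ((602/(-35 + 9) + 736*(-1/388)) - 2190) + 427 = ((602/(-26) - 184/97) - 2190) + 427 = ((602*(-1/26) - 184/97) - 2190) + 427 = ((-301/13 - 184/97) - 2190) + 427 = (-31589/1261 - 2190) + 427 = -2793179/1261 + 427 = -2254732/1261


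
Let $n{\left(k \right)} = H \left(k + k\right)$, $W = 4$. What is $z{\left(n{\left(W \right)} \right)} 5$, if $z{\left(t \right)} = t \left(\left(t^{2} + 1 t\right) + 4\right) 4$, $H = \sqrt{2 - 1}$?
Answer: $12160$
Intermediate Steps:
$H = 1$ ($H = \sqrt{1} = 1$)
$n{\left(k \right)} = 2 k$ ($n{\left(k \right)} = 1 \left(k + k\right) = 1 \cdot 2 k = 2 k$)
$z{\left(t \right)} = 4 t \left(4 + t + t^{2}\right)$ ($z{\left(t \right)} = t \left(\left(t^{2} + t\right) + 4\right) 4 = t \left(\left(t + t^{2}\right) + 4\right) 4 = t \left(4 + t + t^{2}\right) 4 = 4 t \left(4 + t + t^{2}\right)$)
$z{\left(n{\left(W \right)} \right)} 5 = 4 \cdot 2 \cdot 4 \left(4 + 2 \cdot 4 + \left(2 \cdot 4\right)^{2}\right) 5 = 4 \cdot 8 \left(4 + 8 + 8^{2}\right) 5 = 4 \cdot 8 \left(4 + 8 + 64\right) 5 = 4 \cdot 8 \cdot 76 \cdot 5 = 2432 \cdot 5 = 12160$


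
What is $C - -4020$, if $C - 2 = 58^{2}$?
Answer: $7386$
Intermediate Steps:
$C = 3366$ ($C = 2 + 58^{2} = 2 + 3364 = 3366$)
$C - -4020 = 3366 - -4020 = 3366 + 4020 = 7386$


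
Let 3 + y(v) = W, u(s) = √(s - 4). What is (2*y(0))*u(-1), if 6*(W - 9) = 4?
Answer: 40*I*√5/3 ≈ 29.814*I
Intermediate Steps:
u(s) = √(-4 + s)
W = 29/3 (W = 9 + (⅙)*4 = 9 + ⅔ = 29/3 ≈ 9.6667)
y(v) = 20/3 (y(v) = -3 + 29/3 = 20/3)
(2*y(0))*u(-1) = (2*(20/3))*√(-4 - 1) = 40*√(-5)/3 = 40*(I*√5)/3 = 40*I*√5/3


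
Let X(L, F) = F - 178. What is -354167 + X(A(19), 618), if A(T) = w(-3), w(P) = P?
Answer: -353727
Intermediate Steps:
A(T) = -3
X(L, F) = -178 + F
-354167 + X(A(19), 618) = -354167 + (-178 + 618) = -354167 + 440 = -353727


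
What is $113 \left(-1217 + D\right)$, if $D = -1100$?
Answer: $-261821$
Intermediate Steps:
$113 \left(-1217 + D\right) = 113 \left(-1217 - 1100\right) = 113 \left(-2317\right) = -261821$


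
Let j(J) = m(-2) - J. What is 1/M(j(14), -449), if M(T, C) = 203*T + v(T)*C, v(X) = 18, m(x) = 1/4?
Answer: -4/43493 ≈ -9.1969e-5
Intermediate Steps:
m(x) = ¼
j(J) = ¼ - J
M(T, C) = 18*C + 203*T (M(T, C) = 203*T + 18*C = 18*C + 203*T)
1/M(j(14), -449) = 1/(18*(-449) + 203*(¼ - 1*14)) = 1/(-8082 + 203*(¼ - 14)) = 1/(-8082 + 203*(-55/4)) = 1/(-8082 - 11165/4) = 1/(-43493/4) = -4/43493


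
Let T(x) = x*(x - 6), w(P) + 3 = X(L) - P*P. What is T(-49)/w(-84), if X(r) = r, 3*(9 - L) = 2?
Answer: -8085/21152 ≈ -0.38223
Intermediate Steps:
L = 25/3 (L = 9 - ⅓*2 = 9 - ⅔ = 25/3 ≈ 8.3333)
w(P) = 16/3 - P² (w(P) = -3 + (25/3 - P*P) = -3 + (25/3 - P²) = 16/3 - P²)
T(x) = x*(-6 + x)
T(-49)/w(-84) = (-49*(-6 - 49))/(16/3 - 1*(-84)²) = (-49*(-55))/(16/3 - 1*7056) = 2695/(16/3 - 7056) = 2695/(-21152/3) = 2695*(-3/21152) = -8085/21152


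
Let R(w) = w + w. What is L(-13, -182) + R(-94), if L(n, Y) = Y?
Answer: -370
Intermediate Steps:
R(w) = 2*w
L(-13, -182) + R(-94) = -182 + 2*(-94) = -182 - 188 = -370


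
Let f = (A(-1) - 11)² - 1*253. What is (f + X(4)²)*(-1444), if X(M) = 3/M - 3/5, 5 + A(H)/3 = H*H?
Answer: -39857649/100 ≈ -3.9858e+5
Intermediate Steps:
A(H) = -15 + 3*H² (A(H) = -15 + 3*(H*H) = -15 + 3*H²)
X(M) = -⅗ + 3/M (X(M) = 3/M - 3*⅕ = 3/M - ⅗ = -⅗ + 3/M)
f = 276 (f = ((-15 + 3*(-1)²) - 11)² - 1*253 = ((-15 + 3*1) - 11)² - 253 = ((-15 + 3) - 11)² - 253 = (-12 - 11)² - 253 = (-23)² - 253 = 529 - 253 = 276)
(f + X(4)²)*(-1444) = (276 + (-⅗ + 3/4)²)*(-1444) = (276 + (-⅗ + 3*(¼))²)*(-1444) = (276 + (-⅗ + ¾)²)*(-1444) = (276 + (3/20)²)*(-1444) = (276 + 9/400)*(-1444) = (110409/400)*(-1444) = -39857649/100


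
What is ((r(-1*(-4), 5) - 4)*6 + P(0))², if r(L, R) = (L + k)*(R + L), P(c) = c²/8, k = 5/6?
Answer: 56169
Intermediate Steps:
k = ⅚ (k = 5*(⅙) = ⅚ ≈ 0.83333)
P(c) = c²/8 (P(c) = c²*(⅛) = c²/8)
r(L, R) = (⅚ + L)*(L + R) (r(L, R) = (L + ⅚)*(R + L) = (⅚ + L)*(L + R))
((r(-1*(-4), 5) - 4)*6 + P(0))² = ((((-1*(-4))² + 5*(-1*(-4))/6 + (⅚)*5 - 1*(-4)*5) - 4)*6 + (⅛)*0²)² = (((4² + (⅚)*4 + 25/6 + 4*5) - 4)*6 + (⅛)*0)² = (((16 + 10/3 + 25/6 + 20) - 4)*6 + 0)² = ((87/2 - 4)*6 + 0)² = ((79/2)*6 + 0)² = (237 + 0)² = 237² = 56169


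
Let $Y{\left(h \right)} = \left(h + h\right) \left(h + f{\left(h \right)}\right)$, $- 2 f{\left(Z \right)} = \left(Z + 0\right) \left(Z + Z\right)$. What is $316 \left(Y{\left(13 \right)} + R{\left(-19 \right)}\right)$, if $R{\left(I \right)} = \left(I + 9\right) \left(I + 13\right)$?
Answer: $-1262736$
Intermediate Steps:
$R{\left(I \right)} = \left(9 + I\right) \left(13 + I\right)$
$f{\left(Z \right)} = - Z^{2}$ ($f{\left(Z \right)} = - \frac{\left(Z + 0\right) \left(Z + Z\right)}{2} = - \frac{Z 2 Z}{2} = - \frac{2 Z^{2}}{2} = - Z^{2}$)
$Y{\left(h \right)} = 2 h \left(h - h^{2}\right)$ ($Y{\left(h \right)} = \left(h + h\right) \left(h - h^{2}\right) = 2 h \left(h - h^{2}\right)$)
$316 \left(Y{\left(13 \right)} + R{\left(-19 \right)}\right) = 316 \left(2 \cdot 13^{2} \left(1 - 13\right) + \left(117 + \left(-19\right)^{2} + 22 \left(-19\right)\right)\right) = 316 \left(2 \cdot 169 \left(1 - 13\right) + \left(117 + 361 - 418\right)\right) = 316 \left(2 \cdot 169 \left(-12\right) + 60\right) = 316 \left(-4056 + 60\right) = 316 \left(-3996\right) = -1262736$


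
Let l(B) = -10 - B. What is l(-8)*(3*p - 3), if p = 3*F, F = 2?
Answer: -30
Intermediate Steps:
p = 6 (p = 3*2 = 6)
l(-8)*(3*p - 3) = (-10 - 1*(-8))*(3*6 - 3) = (-10 + 8)*(18 - 3) = -2*15 = -30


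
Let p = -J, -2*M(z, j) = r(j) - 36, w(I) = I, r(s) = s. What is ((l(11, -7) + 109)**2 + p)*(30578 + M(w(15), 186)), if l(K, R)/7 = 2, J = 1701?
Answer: 409594284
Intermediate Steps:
l(K, R) = 14 (l(K, R) = 7*2 = 14)
M(z, j) = 18 - j/2 (M(z, j) = -(j - 36)/2 = -(-36 + j)/2 = 18 - j/2)
p = -1701 (p = -1*1701 = -1701)
((l(11, -7) + 109)**2 + p)*(30578 + M(w(15), 186)) = ((14 + 109)**2 - 1701)*(30578 + (18 - 1/2*186)) = (123**2 - 1701)*(30578 + (18 - 93)) = (15129 - 1701)*(30578 - 75) = 13428*30503 = 409594284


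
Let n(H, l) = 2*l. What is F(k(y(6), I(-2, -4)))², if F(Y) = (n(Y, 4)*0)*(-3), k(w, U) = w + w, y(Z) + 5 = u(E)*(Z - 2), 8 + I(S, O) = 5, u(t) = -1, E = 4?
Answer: 0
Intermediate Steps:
I(S, O) = -3 (I(S, O) = -8 + 5 = -3)
y(Z) = -3 - Z (y(Z) = -5 - (Z - 2) = -5 - (-2 + Z) = -5 + (2 - Z) = -3 - Z)
k(w, U) = 2*w
F(Y) = 0 (F(Y) = ((2*4)*0)*(-3) = (8*0)*(-3) = 0*(-3) = 0)
F(k(y(6), I(-2, -4)))² = 0² = 0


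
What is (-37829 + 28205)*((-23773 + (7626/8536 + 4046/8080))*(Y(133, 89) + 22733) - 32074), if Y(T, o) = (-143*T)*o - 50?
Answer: -205867662590366220696/538835 ≈ -3.8206e+14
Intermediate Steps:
Y(T, o) = -50 - 143*T*o (Y(T, o) = -143*T*o - 50 = -50 - 143*T*o)
(-37829 + 28205)*((-23773 + (7626/8536 + 4046/8080))*(Y(133, 89) + 22733) - 32074) = (-37829 + 28205)*((-23773 + (7626/8536 + 4046/8080))*((-50 - 143*133*89) + 22733) - 32074) = -9624*((-23773 + (7626*(1/8536) + 4046*(1/8080)))*((-50 - 1692691) + 22733) - 32074) = -9624*((-23773 + (3813/4268 + 2023/4040))*(-1692741 + 22733) - 32074) = -9624*((-23773 + 6009671/4310680)*(-1670008) - 32074) = -9624*(-102471785969/4310680*(-1670008) - 32074) = -9624*(21391087792814719/538835 - 32074) = -9624*21391070510220929/538835 = -205867662590366220696/538835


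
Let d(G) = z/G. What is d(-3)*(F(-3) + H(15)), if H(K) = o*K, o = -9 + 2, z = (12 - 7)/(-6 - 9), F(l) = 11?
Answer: -94/9 ≈ -10.444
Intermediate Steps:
z = -⅓ (z = 5/(-15) = 5*(-1/15) = -⅓ ≈ -0.33333)
d(G) = -1/(3*G)
o = -7
H(K) = -7*K
d(-3)*(F(-3) + H(15)) = (-⅓/(-3))*(11 - 7*15) = (-⅓*(-⅓))*(11 - 105) = (⅑)*(-94) = -94/9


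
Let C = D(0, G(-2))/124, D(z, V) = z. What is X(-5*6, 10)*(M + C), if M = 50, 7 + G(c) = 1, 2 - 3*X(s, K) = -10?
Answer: 200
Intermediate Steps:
X(s, K) = 4 (X(s, K) = ⅔ - ⅓*(-10) = ⅔ + 10/3 = 4)
G(c) = -6 (G(c) = -7 + 1 = -6)
C = 0 (C = 0/124 = 0*(1/124) = 0)
X(-5*6, 10)*(M + C) = 4*(50 + 0) = 4*50 = 200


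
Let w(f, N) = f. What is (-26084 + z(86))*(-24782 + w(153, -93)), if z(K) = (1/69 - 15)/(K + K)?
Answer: 3812149842017/5934 ≈ 6.4242e+8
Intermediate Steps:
z(K) = -517/(69*K) (z(K) = (1/69 - 15)/((2*K)) = -517/(69*K))
(-26084 + z(86))*(-24782 + w(153, -93)) = (-26084 - 517/69/86)*(-24782 + 153) = (-26084 - 517/69*1/86)*(-24629) = (-26084 - 517/5934)*(-24629) = -154782973/5934*(-24629) = 3812149842017/5934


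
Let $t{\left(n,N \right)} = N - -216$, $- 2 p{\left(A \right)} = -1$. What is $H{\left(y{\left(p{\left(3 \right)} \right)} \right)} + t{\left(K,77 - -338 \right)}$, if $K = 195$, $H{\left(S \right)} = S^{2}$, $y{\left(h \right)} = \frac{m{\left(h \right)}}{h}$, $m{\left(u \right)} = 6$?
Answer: $775$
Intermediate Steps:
$p{\left(A \right)} = \frac{1}{2}$ ($p{\left(A \right)} = \left(- \frac{1}{2}\right) \left(-1\right) = \frac{1}{2}$)
$y{\left(h \right)} = \frac{6}{h}$
$t{\left(n,N \right)} = 216 + N$ ($t{\left(n,N \right)} = N + 216 = 216 + N$)
$H{\left(y{\left(p{\left(3 \right)} \right)} \right)} + t{\left(K,77 - -338 \right)} = \left(6 \frac{1}{\frac{1}{2}}\right)^{2} + \left(216 + \left(77 - -338\right)\right) = \left(6 \cdot 2\right)^{2} + \left(216 + \left(77 + 338\right)\right) = 12^{2} + \left(216 + 415\right) = 144 + 631 = 775$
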